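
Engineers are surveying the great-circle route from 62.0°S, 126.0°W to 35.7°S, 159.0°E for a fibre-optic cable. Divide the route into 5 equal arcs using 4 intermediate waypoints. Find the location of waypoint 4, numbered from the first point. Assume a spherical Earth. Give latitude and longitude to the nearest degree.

≈ 44°S, 167°E

The haversine formula gives a central angle δ ≈ 0.910 rad (52.1°) between the endpoints.
Interpolate at f = 4/5 with slerp weights a = sin((1−f)δ)/sin δ ≈ 0.229, b = sin(fδ)/sin δ ≈ 0.843.
p = a·p₁ + b·p₂ ≈ (-0.702, 0.158, -0.694); φ = arcsin(p_z) ≈ -43.96°, λ = atan2(p_y, p_x) ≈ 167.30°.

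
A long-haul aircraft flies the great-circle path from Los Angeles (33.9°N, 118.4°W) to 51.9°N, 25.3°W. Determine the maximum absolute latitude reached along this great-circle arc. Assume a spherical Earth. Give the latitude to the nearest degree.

≈ 56°N

The great circle lies in the plane with unit normal n̂ = (p₁ × p₂)/|p₁ × p₂|.
Here n̂_z ≈ +0.561; the vertex latitude is φ_max = arccos|n̂_z| ≈ 55.9°.
Check via Clairaut: cos φ_max = |cos φ₁| · sin C = cos(33.9°)·sin(42.5°) ≈ 0.561, again giving ≈ 55.9°.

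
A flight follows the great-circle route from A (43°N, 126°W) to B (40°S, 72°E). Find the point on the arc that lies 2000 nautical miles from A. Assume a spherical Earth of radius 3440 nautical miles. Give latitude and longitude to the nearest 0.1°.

≈ (38.0°N, 169.8°W)

Convert each endpoint to a unit vector on the sphere (x = cos φ cos λ, y = cos φ sin λ, z = sin φ).
The central angle between the endpoints is δ = arccos(p₁·p₂) ≈ 2.901 rad (166.2°). The total great-circle distance is δ·R ≈ 2.901 × 3440 ≈ 9980 nmi, so the target fraction is f = 2000/9980 ≈ 0.200.
Interpolate at f ≈ 0.200 with slerp weights a = sin((1−f)δ)/sin δ ≈ 3.075, b = sin(fδ)/sin δ ≈ 2.305.
p = a·p₁ + b·p₂ ≈ (-0.776, -0.140, 0.615); φ = arcsin(p_z) ≈ 37.96°, λ = atan2(p_y, p_x) ≈ -169.80°.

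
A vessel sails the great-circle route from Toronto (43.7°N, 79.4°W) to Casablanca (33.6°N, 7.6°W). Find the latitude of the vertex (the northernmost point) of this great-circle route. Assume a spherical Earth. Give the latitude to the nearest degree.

The great circle lies in the plane with unit normal n̂ = (p₁ × p₂)/|p₁ × p₂|.
Here n̂_z ≈ +0.696; the vertex latitude is φ_max = arccos|n̂_z| ≈ 45.9°.

≈ 46°N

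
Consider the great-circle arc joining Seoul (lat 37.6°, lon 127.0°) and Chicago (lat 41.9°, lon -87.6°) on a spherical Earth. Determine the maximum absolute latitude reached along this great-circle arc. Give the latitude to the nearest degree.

The great circle lies in the plane with unit normal n̂ = (p₁ × p₂)/|p₁ × p₂|.
Here n̂_z ≈ +0.336; the vertex latitude is φ_max = arccos|n̂_z| ≈ 70.4°.

≈ 70°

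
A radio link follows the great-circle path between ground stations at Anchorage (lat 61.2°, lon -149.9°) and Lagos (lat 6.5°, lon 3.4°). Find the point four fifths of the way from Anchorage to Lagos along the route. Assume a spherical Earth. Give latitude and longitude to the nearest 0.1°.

≈ lat 27.7°, lon -2.1°

The haversine formula gives a central angle δ ≈ 1.905 rad (109.2°) between the endpoints.
Interpolate at f = 4/5 with slerp weights a = sin((1−f)δ)/sin δ ≈ 0.394, b = sin(fδ)/sin δ ≈ 1.058.
p = a·p₁ + b·p₂ ≈ (0.885, -0.033, 0.465); φ = arcsin(p_z) ≈ 27.70°, λ = atan2(p_y, p_x) ≈ -2.12°.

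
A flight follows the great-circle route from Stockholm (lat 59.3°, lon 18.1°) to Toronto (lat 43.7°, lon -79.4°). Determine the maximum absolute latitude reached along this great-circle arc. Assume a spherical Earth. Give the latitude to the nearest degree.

≈ 64°

The great circle lies in the plane with unit normal n̂ = (p₁ × p₂)/|p₁ × p₂|.
Here n̂_z ≈ -0.437; the vertex latitude is φ_max = arccos|n̂_z| ≈ 64.1°.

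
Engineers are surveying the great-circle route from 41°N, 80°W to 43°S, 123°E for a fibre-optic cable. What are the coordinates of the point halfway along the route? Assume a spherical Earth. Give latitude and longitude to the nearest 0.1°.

≈ 5.0°S, 154.1°W

Write both endpoints as unit vectors p₁, p₂ with components (cos φ cos λ, cos φ sin λ, sin φ).
The central angle between the endpoints is δ = arccos(p₁·p₂) ≈ 2.842 rad (162.8°).
Interpolate at f = 1/2 with slerp weights a = sin((1−f)δ)/sin δ ≈ 3.352, b = sin(fδ)/sin δ ≈ 3.352.
p = a·p₁ + b·p₂ ≈ (-0.896, -0.435, -0.087); φ = arcsin(p_z) ≈ -4.99°, λ = atan2(p_y, p_x) ≈ -154.08°.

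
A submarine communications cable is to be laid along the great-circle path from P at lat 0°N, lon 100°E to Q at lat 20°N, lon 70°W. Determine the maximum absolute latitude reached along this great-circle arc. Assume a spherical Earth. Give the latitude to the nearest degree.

The great circle lies in the plane with unit normal n̂ = (p₁ × p₂)/|p₁ × p₂|.
Here n̂_z ≈ -0.431; the vertex latitude is φ_max = arccos|n̂_z| ≈ 64.5°.

≈ 64°N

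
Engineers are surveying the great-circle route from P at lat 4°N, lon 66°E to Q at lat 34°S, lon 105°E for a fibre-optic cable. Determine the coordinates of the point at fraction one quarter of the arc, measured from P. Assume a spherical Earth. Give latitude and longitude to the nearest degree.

≈ lat 6°S, lon 75°E

Convert each endpoint to a unit vector on the sphere (x = cos φ cos λ, y = cos φ sin λ, z = sin φ).
The central angle between the endpoints is δ = arccos(p₁·p₂) ≈ 0.923 rad (52.9°).
Interpolate at f = 1/4 with slerp weights a = sin((1−f)δ)/sin δ ≈ 0.800, b = sin(fδ)/sin δ ≈ 0.287.
p = a·p₁ + b·p₂ ≈ (0.263, 0.959, -0.105); φ = arcsin(p_z) ≈ -6.00°, λ = atan2(p_y, p_x) ≈ 74.65°.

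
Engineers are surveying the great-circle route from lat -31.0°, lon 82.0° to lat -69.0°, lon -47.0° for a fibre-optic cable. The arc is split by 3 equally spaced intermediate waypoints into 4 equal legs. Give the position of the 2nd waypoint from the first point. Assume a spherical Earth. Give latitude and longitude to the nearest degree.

≈ lat -65°, lon 58°

The haversine formula gives a central angle δ ≈ 1.279 rad (73.3°) between the endpoints.
Interpolate at f = 2/4 with slerp weights a = sin((1−f)δ)/sin δ ≈ 0.623, b = sin(fδ)/sin δ ≈ 0.623.
p = a·p₁ + b·p₂ ≈ (0.227, 0.366, -0.903); φ = arcsin(p_z) ≈ -64.52°, λ = atan2(p_y, p_x) ≈ 58.21°.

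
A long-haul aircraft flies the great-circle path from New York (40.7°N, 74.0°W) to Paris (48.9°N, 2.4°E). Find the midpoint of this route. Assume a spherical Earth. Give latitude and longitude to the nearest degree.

≈ (52°N, 39°W)

From cos δ = sin φ₁ sin φ₂ + cos φ₁ cos φ₂ cos Δλ, the central angle is δ ≈ 0.917 rad (52.5°).
Interpolate at f = 1/2 with slerp weights a = sin((1−f)δ)/sin δ ≈ 0.558, b = sin(fδ)/sin δ ≈ 0.558.
p = a·p₁ + b·p₂ ≈ (0.483, -0.391, 0.784); φ = arcsin(p_z) ≈ 51.60°, λ = atan2(p_y, p_x) ≈ -39.01°.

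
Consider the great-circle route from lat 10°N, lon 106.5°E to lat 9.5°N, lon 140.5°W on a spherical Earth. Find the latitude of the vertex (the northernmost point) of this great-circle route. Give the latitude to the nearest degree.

The great circle lies in the plane with unit normal n̂ = (p₁ × p₂)/|p₁ × p₂|.
Here n̂_z ≈ +0.955; the vertex latitude is φ_max = arccos|n̂_z| ≈ 17.3°.
Check via Clairaut: cos φ_max = |cos φ₁| · sin C = cos(10.0°)·sin(75.8°) ≈ 0.955, again giving ≈ 17.3°.

≈ 17°N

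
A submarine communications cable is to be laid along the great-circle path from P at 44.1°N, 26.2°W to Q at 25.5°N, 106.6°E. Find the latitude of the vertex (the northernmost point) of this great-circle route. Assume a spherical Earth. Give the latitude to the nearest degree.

≈ 61°N

The great circle lies in the plane with unit normal n̂ = (p₁ × p₂)/|p₁ × p₂|.
Here n̂_z ≈ +0.480; the vertex latitude is φ_max = arccos|n̂_z| ≈ 61.3°.
Check via Clairaut: cos φ_max = |cos φ₁| · sin C = cos(44.1°)·sin(42.0°) ≈ 0.480, again giving ≈ 61.3°.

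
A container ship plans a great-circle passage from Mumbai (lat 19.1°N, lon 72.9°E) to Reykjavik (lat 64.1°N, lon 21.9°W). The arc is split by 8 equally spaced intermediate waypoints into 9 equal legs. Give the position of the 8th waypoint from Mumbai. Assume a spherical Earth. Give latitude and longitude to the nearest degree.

The haversine formula gives a central angle δ ≈ 1.308 rad (74.9°) between the endpoints.
Interpolate at f = 8/9 with slerp weights a = sin((1−f)δ)/sin δ ≈ 0.150, b = sin(fδ)/sin δ ≈ 0.950.
p = a·p₁ + b·p₂ ≈ (0.427, -0.019, 0.904); φ = arcsin(p_z) ≈ 64.70°, λ = atan2(p_y, p_x) ≈ -2.60°.

≈ lat 65°N, lon 3°W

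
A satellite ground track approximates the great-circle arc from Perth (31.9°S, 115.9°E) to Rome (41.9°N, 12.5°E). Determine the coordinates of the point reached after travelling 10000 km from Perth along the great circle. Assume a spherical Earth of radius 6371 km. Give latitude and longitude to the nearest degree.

From cos δ = sin φ₁ sin φ₂ + cos φ₁ cos φ₂ cos Δλ, the central angle is δ ≈ 2.094 rad (120.0°). The total great-circle distance is δ·R ≈ 2.094 × 6371 ≈ 13339 km, so the target fraction is f = 10000/13339 ≈ 0.750.
Interpolate at f ≈ 0.750 with slerp weights a = sin((1−f)δ)/sin δ ≈ 0.578, b = sin(fδ)/sin δ ≈ 1.154.
p = a·p₁ + b·p₂ ≈ (0.625, 0.627, 0.466); φ = arcsin(p_z) ≈ 27.75°, λ = atan2(p_y, p_x) ≈ 45.11°.

≈ 28°N, 45°E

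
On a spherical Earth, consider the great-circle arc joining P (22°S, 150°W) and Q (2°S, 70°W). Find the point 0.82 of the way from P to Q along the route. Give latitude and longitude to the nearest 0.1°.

Convert each endpoint to a unit vector on the sphere (x = cos φ cos λ, y = cos φ sin λ, z = sin φ).
The central angle between the endpoints is δ = arccos(p₁·p₂) ≈ 1.396 rad (80.0°).
Interpolate at f = 0.82 with slerp weights a = sin((1−f)δ)/sin δ ≈ 0.252, b = sin(fδ)/sin δ ≈ 0.925.
p = a·p₁ + b·p₂ ≈ (0.113, -0.985, -0.127); φ = arcsin(p_z) ≈ -7.29°, λ = atan2(p_y, p_x) ≈ -83.44°.

≈ (7.3°S, 83.4°W)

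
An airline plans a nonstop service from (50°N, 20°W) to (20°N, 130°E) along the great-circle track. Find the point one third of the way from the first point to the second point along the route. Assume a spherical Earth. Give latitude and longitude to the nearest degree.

Write both endpoints as unit vectors p₁, p₂ with components (cos φ cos λ, cos φ sin λ, sin φ).
The central angle between the endpoints is δ = arccos(p₁·p₂) ≈ 1.835 rad (105.1°).
Interpolate at f = 1/3 with slerp weights a = sin((1−f)δ)/sin δ ≈ 0.974, b = sin(fδ)/sin δ ≈ 0.595.
p = a·p₁ + b·p₂ ≈ (0.229, 0.214, 0.950); φ = arcsin(p_z) ≈ 71.73°, λ = atan2(p_y, p_x) ≈ 43.07°.

≈ (72°N, 43°E)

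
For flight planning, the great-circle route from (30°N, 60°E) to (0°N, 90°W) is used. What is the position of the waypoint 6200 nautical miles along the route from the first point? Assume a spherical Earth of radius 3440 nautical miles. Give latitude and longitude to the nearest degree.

Write both endpoints as unit vectors p₁, p₂ with components (cos φ cos λ, cos φ sin λ, sin φ).
The central angle between the endpoints is δ = arccos(p₁·p₂) ≈ 2.419 rad (138.6°). The total great-circle distance is δ·R ≈ 2.419 × 3440 ≈ 8321 nmi, so the target fraction is f = 6200/8321 ≈ 0.745.
Interpolate at f ≈ 0.745 with slerp weights a = sin((1−f)δ)/sin δ ≈ 0.874, b = sin(fδ)/sin δ ≈ 1.472.
p = a·p₁ + b·p₂ ≈ (0.379, -0.816, 0.437); φ = arcsin(p_z) ≈ 25.92°, λ = atan2(p_y, p_x) ≈ -65.11°.

≈ (26°N, 65°W)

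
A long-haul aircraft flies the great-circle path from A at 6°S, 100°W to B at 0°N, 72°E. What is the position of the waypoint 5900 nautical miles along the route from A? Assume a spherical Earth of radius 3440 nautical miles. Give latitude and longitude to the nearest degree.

≈ 35°S, 4°E

From cos δ = sin φ₁ sin φ₂ + cos φ₁ cos φ₂ cos Δλ, the central angle is δ ≈ 2.967 rad (170.0°). The total great-circle distance is δ·R ≈ 2.967 × 3440 ≈ 10207 nmi, so the target fraction is f = 5900/10207 ≈ 0.578.
Interpolate at f ≈ 0.578 with slerp weights a = sin((1−f)δ)/sin δ ≈ 5.475, b = sin(fδ)/sin δ ≈ 5.706.
p = a·p₁ + b·p₂ ≈ (0.818, 0.064, -0.572); φ = arcsin(p_z) ≈ -34.91°, λ = atan2(p_y, p_x) ≈ 4.46°.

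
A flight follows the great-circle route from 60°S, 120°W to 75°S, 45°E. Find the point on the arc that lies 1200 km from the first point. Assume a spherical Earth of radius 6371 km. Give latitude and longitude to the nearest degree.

≈ 71°S, 117°W

Convert each endpoint to a unit vector on the sphere (x = cos φ cos λ, y = cos φ sin λ, z = sin φ).
The central angle between the endpoints is δ = arccos(p₁·p₂) ≈ 0.779 rad (44.6°). The total great-circle distance is δ·R ≈ 0.779 × 6371 ≈ 4964 km, so the target fraction is f = 1200/4964 ≈ 0.242.
Interpolate at f ≈ 0.242 with slerp weights a = sin((1−f)δ)/sin δ ≈ 0.793, b = sin(fδ)/sin δ ≈ 0.266.
p = a·p₁ + b·p₂ ≈ (-0.149, -0.294, -0.944); φ = arcsin(p_z) ≈ -70.72°, λ = atan2(p_y, p_x) ≈ -116.90°.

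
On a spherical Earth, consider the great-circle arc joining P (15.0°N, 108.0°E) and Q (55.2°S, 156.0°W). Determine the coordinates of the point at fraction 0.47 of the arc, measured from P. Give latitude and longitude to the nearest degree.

Write both endpoints as unit vectors p₁, p₂ with components (cos φ cos λ, cos φ sin λ, sin φ).
The central angle between the endpoints is δ = arccos(p₁·p₂) ≈ 1.844 rad (105.7°).
Interpolate at f = 0.47 with slerp weights a = sin((1−f)δ)/sin δ ≈ 0.861, b = sin(fδ)/sin δ ≈ 0.792.
p = a·p₁ + b·p₂ ≈ (-0.670, 0.607, -0.427); φ = arcsin(p_z) ≈ -25.29°, λ = atan2(p_y, p_x) ≈ 137.80°.

≈ (25°S, 138°E)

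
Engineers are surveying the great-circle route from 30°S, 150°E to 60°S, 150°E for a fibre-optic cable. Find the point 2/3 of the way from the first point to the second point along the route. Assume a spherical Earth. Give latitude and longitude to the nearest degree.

≈ 50°S, 150°E

The haversine formula gives a central angle δ ≈ 0.524 rad (30.0°) between the endpoints.
Interpolate at f = 2/3 with slerp weights a = sin((1−f)δ)/sin δ ≈ 0.347, b = sin(fδ)/sin δ ≈ 0.684.
p = a·p₁ + b·p₂ ≈ (-0.557, 0.321, -0.766); φ = arcsin(p_z) ≈ -50.00°, λ = atan2(p_y, p_x) ≈ 150.00°.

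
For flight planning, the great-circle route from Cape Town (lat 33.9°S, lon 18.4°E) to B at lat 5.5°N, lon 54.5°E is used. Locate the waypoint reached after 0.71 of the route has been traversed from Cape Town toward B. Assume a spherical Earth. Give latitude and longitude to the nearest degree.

Convert each endpoint to a unit vector on the sphere (x = cos φ cos λ, y = cos φ sin λ, z = sin φ).
The central angle between the endpoints is δ = arccos(p₁·p₂) ≈ 0.910 rad (52.1°).
Interpolate at f = 0.71 with slerp weights a = sin((1−f)δ)/sin δ ≈ 0.330, b = sin(fδ)/sin δ ≈ 0.763.
p = a·p₁ + b·p₂ ≈ (0.701, 0.704, -0.111); φ = arcsin(p_z) ≈ -6.38°, λ = atan2(p_y, p_x) ≈ 45.14°.

≈ lat 6°S, lon 45°E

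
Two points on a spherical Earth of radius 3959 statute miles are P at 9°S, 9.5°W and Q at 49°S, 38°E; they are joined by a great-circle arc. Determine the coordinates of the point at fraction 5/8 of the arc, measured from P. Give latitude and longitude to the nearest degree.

≈ 36°S, 15°E

From cos δ = sin φ₁ sin φ₂ + cos φ₁ cos φ₂ cos Δλ, the central angle is δ ≈ 0.981 rad (56.2°).
Interpolate at f = 5/8 with slerp weights a = sin((1−f)δ)/sin δ ≈ 0.433, b = sin(fδ)/sin δ ≈ 0.692.
p = a·p₁ + b·p₂ ≈ (0.780, 0.209, -0.590); φ = arcsin(p_z) ≈ -36.18°, λ = atan2(p_y, p_x) ≈ 15.02°.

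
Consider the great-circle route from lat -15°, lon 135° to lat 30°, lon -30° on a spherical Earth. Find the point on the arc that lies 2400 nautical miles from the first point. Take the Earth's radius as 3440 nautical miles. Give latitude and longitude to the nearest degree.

Convert each endpoint to a unit vector on the sphere (x = cos φ cos λ, y = cos φ sin λ, z = sin φ).
The central angle between the endpoints is δ = arccos(p₁·p₂) ≈ 2.786 rad (159.6°). The total great-circle distance is δ·R ≈ 2.786 × 3440 ≈ 9584 nmi, so the target fraction is f = 2400/9584 ≈ 0.250.
Interpolate at f ≈ 0.250 with slerp weights a = sin((1−f)δ)/sin δ ≈ 2.496, b = sin(fδ)/sin δ ≈ 1.845.
p = a·p₁ + b·p₂ ≈ (-0.321, 0.906, 0.277); φ = arcsin(p_z) ≈ 16.05°, λ = atan2(p_y, p_x) ≈ 109.51°.

≈ lat 16°, lon 110°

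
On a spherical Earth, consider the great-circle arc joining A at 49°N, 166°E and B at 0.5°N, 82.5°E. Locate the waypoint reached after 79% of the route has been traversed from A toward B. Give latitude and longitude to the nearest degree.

≈ 14°N, 94°E

From cos δ = sin φ₁ sin φ₂ + cos φ₁ cos φ₂ cos Δλ, the central angle is δ ≈ 1.490 rad (85.4°).
Interpolate at f = 0.79 with slerp weights a = sin((1−f)δ)/sin δ ≈ 0.309, b = sin(fδ)/sin δ ≈ 0.926.
p = a·p₁ + b·p₂ ≈ (-0.076, 0.968, 0.241); φ = arcsin(p_z) ≈ 13.95°, λ = atan2(p_y, p_x) ≈ 94.47°.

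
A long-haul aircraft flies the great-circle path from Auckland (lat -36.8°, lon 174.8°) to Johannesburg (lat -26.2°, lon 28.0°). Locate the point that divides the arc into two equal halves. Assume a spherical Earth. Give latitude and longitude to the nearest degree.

≈ lat -65°, lon 91°

Write both endpoints as unit vectors p₁, p₂ with components (cos φ cos λ, cos φ sin λ, sin φ).
The central angle between the endpoints is δ = arccos(p₁·p₂) ≈ 1.914 rad (109.7°).
Interpolate at f = 1/2 with slerp weights a = sin((1−f)δ)/sin δ ≈ 0.868, b = sin(fδ)/sin δ ≈ 0.868.
p = a·p₁ + b·p₂ ≈ (-0.005, 0.429, -0.903); φ = arcsin(p_z) ≈ -64.61°, λ = atan2(p_y, p_x) ≈ 90.60°.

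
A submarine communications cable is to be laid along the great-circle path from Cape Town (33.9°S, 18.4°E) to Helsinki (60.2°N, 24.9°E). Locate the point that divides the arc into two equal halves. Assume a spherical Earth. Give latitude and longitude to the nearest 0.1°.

≈ 13.2°N, 20.8°E

Write both endpoints as unit vectors p₁, p₂ with components (cos φ cos λ, cos φ sin λ, sin φ).
The central angle between the endpoints is δ = arccos(p₁·p₂) ≈ 1.645 rad (94.3°).
Interpolate at f = 1/2 with slerp weights a = sin((1−f)δ)/sin δ ≈ 0.735, b = sin(fδ)/sin δ ≈ 0.735.
p = a·p₁ + b·p₂ ≈ (0.910, 0.346, 0.228); φ = arcsin(p_z) ≈ 13.17°, λ = atan2(p_y, p_x) ≈ 20.83°.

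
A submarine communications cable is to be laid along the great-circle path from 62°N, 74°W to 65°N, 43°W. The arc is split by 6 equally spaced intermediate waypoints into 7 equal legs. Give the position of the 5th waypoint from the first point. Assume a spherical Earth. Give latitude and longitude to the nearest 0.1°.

≈ 64.8°N, 52.4°W

Write both endpoints as unit vectors p₁, p₂ with components (cos φ cos λ, cos φ sin λ, sin φ).
The central angle between the endpoints is δ = arccos(p₁·p₂) ≈ 0.244 rad (14.0°).
Interpolate at f = 5/7 with slerp weights a = sin((1−f)δ)/sin δ ≈ 0.288, b = sin(fδ)/sin δ ≈ 0.718.
p = a·p₁ + b·p₂ ≈ (0.259, -0.337, 0.905); φ = arcsin(p_z) ≈ 64.84°, λ = atan2(p_y, p_x) ≈ -52.44°.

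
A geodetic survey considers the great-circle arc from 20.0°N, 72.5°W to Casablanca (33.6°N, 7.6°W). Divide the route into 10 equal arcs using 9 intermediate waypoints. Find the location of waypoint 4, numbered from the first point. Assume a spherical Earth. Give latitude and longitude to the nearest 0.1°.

Write both endpoints as unit vectors p₁, p₂ with components (cos φ cos λ, cos φ sin λ, sin φ).
The central angle between the endpoints is δ = arccos(p₁·p₂) ≈ 1.022 rad (58.6°).
Interpolate at f = 4/10 with slerp weights a = sin((1−f)δ)/sin δ ≈ 0.675, b = sin(fδ)/sin δ ≈ 0.466.
p = a·p₁ + b·p₂ ≈ (0.575, -0.656, 0.489); φ = arcsin(p_z) ≈ 29.25°, λ = atan2(p_y, p_x) ≈ -48.74°.

≈ 29.2°N, 48.7°W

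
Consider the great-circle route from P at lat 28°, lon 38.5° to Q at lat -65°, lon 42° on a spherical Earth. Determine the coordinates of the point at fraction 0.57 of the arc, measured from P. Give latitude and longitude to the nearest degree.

Convert each endpoint to a unit vector on the sphere (x = cos φ cos λ, y = cos φ sin λ, z = sin φ).
The central angle between the endpoints is δ = arccos(p₁·p₂) ≈ 1.624 rad (93.0°).
Interpolate at f = 0.57 with slerp weights a = sin((1−f)δ)/sin δ ≈ 0.644, b = sin(fδ)/sin δ ≈ 0.800.
p = a·p₁ + b·p₂ ≈ (0.696, 0.580, -0.423); φ = arcsin(p_z) ≈ -25.02°, λ = atan2(p_y, p_x) ≈ 39.81°.

≈ lat -25°, lon 40°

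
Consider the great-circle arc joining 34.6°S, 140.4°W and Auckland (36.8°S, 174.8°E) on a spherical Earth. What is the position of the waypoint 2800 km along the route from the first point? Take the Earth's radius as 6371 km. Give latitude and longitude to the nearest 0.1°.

Convert each endpoint to a unit vector on the sphere (x = cos φ cos λ, y = cos φ sin λ, z = sin φ).
The central angle between the endpoints is δ = arccos(p₁·p₂) ≈ 0.630 rad (36.1°). The total great-circle distance is δ·R ≈ 0.630 × 6371 ≈ 4016 km, so the target fraction is f = 2800/4016 ≈ 0.697.
Interpolate at f ≈ 0.697 with slerp weights a = sin((1−f)δ)/sin δ ≈ 0.322, b = sin(fδ)/sin δ ≈ 0.722.
p = a·p₁ + b·p₂ ≈ (-0.780, -0.116, -0.615); φ = arcsin(p_z) ≈ -37.96°, λ = atan2(p_y, p_x) ≈ -171.51°.

≈ 38.0°S, 171.5°W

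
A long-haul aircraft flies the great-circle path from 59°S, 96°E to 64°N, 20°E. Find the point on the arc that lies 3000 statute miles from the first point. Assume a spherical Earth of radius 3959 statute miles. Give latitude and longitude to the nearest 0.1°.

From cos δ = sin φ₁ sin φ₂ + cos φ₁ cos φ₂ cos Δλ, the central angle is δ ≈ 2.369 rad (135.7°). The total great-circle distance is δ·R ≈ 2.369 × 3959 ≈ 9377 mi, so the target fraction is f = 3000/9377 ≈ 0.320.
Interpolate at f ≈ 0.320 with slerp weights a = sin((1−f)δ)/sin δ ≈ 1.431, b = sin(fδ)/sin δ ≈ 0.984.
p = a·p₁ + b·p₂ ≈ (0.328, 0.880, -0.342); φ = arcsin(p_z) ≈ -19.99°, λ = atan2(p_y, p_x) ≈ 69.55°.

≈ 20.0°S, 69.5°E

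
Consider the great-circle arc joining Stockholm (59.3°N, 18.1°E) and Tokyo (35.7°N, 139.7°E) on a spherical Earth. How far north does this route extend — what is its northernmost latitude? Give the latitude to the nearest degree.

≈ 68°N

The great circle lies in the plane with unit normal n̂ = (p₁ × p₂)/|p₁ × p₂|.
Here n̂_z ≈ +0.368; the vertex latitude is φ_max = arccos|n̂_z| ≈ 68.4°.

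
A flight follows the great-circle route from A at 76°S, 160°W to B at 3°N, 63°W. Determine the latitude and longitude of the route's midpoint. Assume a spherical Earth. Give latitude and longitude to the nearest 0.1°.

Write both endpoints as unit vectors p₁, p₂ with components (cos φ cos λ, cos φ sin λ, sin φ).
The central angle between the endpoints is δ = arccos(p₁·p₂) ≈ 1.651 rad (94.6°).
Interpolate at f = 1/2 with slerp weights a = sin((1−f)δ)/sin δ ≈ 0.737, b = sin(fδ)/sin δ ≈ 0.737.
p = a·p₁ + b·p₂ ≈ (0.167, -0.717, -0.677); φ = arcsin(p_z) ≈ -42.59°, λ = atan2(p_y, p_x) ≈ -76.92°.

≈ 42.6°S, 76.9°W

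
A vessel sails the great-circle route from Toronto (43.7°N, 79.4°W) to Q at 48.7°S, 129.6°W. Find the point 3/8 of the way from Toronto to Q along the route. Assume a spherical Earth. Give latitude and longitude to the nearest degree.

The haversine formula gives a central angle δ ≈ 1.786 rad (102.3°) between the endpoints.
Interpolate at f = 3/8 with slerp weights a = sin((1−f)δ)/sin δ ≈ 0.920, b = sin(fδ)/sin δ ≈ 0.635.
p = a·p₁ + b·p₂ ≈ (-0.145, -0.977, 0.158); φ = arcsin(p_z) ≈ 9.09°, λ = atan2(p_y, p_x) ≈ -98.45°.

≈ 9°N, 98°W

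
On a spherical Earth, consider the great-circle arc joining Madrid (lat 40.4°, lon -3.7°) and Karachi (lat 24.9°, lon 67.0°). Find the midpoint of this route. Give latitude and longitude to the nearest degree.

From cos δ = sin φ₁ sin φ₂ + cos φ₁ cos φ₂ cos Δλ, the central angle is δ ≈ 1.046 rad (59.9°).
Interpolate at f = 1/2 with slerp weights a = sin((1−f)δ)/sin δ ≈ 0.577, b = sin(fδ)/sin δ ≈ 0.577.
p = a·p₁ + b·p₂ ≈ (0.643, 0.453, 0.617); φ = arcsin(p_z) ≈ 38.10°, λ = atan2(p_y, p_x) ≈ 35.19°.

≈ lat 38°, lon 35°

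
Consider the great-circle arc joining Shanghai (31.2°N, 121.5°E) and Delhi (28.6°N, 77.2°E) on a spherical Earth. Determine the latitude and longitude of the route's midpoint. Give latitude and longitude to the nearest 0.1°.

Convert each endpoint to a unit vector on the sphere (x = cos φ cos λ, y = cos φ sin λ, z = sin φ).
The central angle between the endpoints is δ = arccos(p₁·p₂) ≈ 0.667 rad (38.2°).
Interpolate at f = 1/2 with slerp weights a = sin((1−f)δ)/sin δ ≈ 0.529, b = sin(fδ)/sin δ ≈ 0.529.
p = a·p₁ + b·p₂ ≈ (-0.134, 0.839, 0.527); φ = arcsin(p_z) ≈ 31.83°, λ = atan2(p_y, p_x) ≈ 99.05°.

≈ 31.8°N, 99.0°E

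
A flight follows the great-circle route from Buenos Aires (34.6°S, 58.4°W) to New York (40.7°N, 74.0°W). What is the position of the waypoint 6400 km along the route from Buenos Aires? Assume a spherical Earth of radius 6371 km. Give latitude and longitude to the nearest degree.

From cos δ = sin φ₁ sin φ₂ + cos φ₁ cos φ₂ cos Δλ, the central angle is δ ≈ 1.338 rad (76.7°). The total great-circle distance is δ·R ≈ 1.338 × 6371 ≈ 8524 km, so the target fraction is f = 6400/8524 ≈ 0.751.
Interpolate at f ≈ 0.751 with slerp weights a = sin((1−f)δ)/sin δ ≈ 0.336, b = sin(fδ)/sin δ ≈ 0.867.
p = a·p₁ + b·p₂ ≈ (0.326, -0.868, 0.375); φ = arcsin(p_z) ≈ 22.00°, λ = atan2(p_y, p_x) ≈ -69.39°.

≈ 22°N, 69°W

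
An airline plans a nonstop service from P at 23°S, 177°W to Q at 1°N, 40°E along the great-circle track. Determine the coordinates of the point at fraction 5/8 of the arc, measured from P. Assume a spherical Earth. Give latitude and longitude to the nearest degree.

Convert each endpoint to a unit vector on the sphere (x = cos φ cos λ, y = cos φ sin λ, z = sin φ).
The central angle between the endpoints is δ = arccos(p₁·p₂) ≈ 2.407 rad (137.9°).
Interpolate at f = 5/8 with slerp weights a = sin((1−f)δ)/sin δ ≈ 1.170, b = sin(fδ)/sin δ ≈ 1.488.
p = a·p₁ + b·p₂ ≈ (0.064, 0.900, -0.431); φ = arcsin(p_z) ≈ -25.55°, λ = atan2(p_y, p_x) ≈ 85.95°.

≈ 26°S, 86°E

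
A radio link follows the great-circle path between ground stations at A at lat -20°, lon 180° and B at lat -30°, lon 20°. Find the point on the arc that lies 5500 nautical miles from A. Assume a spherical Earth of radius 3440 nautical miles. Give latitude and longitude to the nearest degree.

Convert each endpoint to a unit vector on the sphere (x = cos φ cos λ, y = cos φ sin λ, z = sin φ).
The central angle between the endpoints is δ = arccos(p₁·p₂) ≈ 2.206 rad (126.4°). The total great-circle distance is δ·R ≈ 2.206 × 3440 ≈ 7590 nmi, so the target fraction is f = 5500/7590 ≈ 0.725.
Interpolate at f ≈ 0.725 with slerp weights a = sin((1−f)δ)/sin δ ≈ 0.709, b = sin(fδ)/sin δ ≈ 1.242.
p = a·p₁ + b·p₂ ≈ (0.344, 0.368, -0.864); φ = arcsin(p_z) ≈ -59.74°, λ = atan2(p_y, p_x) ≈ 46.91°.

≈ lat -60°, lon 47°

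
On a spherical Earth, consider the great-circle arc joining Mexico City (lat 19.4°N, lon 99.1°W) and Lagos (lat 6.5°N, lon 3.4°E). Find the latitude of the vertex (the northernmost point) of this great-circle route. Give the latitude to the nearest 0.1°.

The great circle lies in the plane with unit normal n̂ = (p₁ × p₂)/|p₁ × p₂|.
Here n̂_z ≈ +0.928; the vertex latitude is φ_max = arccos|n̂_z| ≈ 21.9°.
Check via Clairaut: cos φ_max = |cos φ₁| · sin C = cos(19.4°)·sin(79.6°) ≈ 0.928, again giving ≈ 21.9°.

≈ 21.9°N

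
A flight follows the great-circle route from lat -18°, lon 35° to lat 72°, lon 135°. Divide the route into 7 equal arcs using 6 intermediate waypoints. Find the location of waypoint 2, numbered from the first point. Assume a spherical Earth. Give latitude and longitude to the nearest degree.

From cos δ = sin φ₁ sin φ₂ + cos φ₁ cos φ₂ cos Δλ, the central angle is δ ≈ 1.923 rad (110.2°).
Interpolate at f = 2/7 with slerp weights a = sin((1−f)δ)/sin δ ≈ 1.045, b = sin(fδ)/sin δ ≈ 0.556.
p = a·p₁ + b·p₂ ≈ (0.692, 0.691, 0.206); φ = arcsin(p_z) ≈ 11.90°, λ = atan2(p_y, p_x) ≈ 44.96°.

≈ lat 12°, lon 45°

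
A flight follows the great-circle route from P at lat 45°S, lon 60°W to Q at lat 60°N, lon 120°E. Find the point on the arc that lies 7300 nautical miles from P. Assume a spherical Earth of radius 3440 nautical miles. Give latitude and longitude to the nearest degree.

Convert each endpoint to a unit vector on the sphere (x = cos φ cos λ, y = cos φ sin λ, z = sin φ).
The central angle between the endpoints is δ = arccos(p₁·p₂) ≈ 2.880 rad (165.0°). The total great-circle distance is δ·R ≈ 2.880 × 3440 ≈ 9906 nmi, so the target fraction is f = 7300/9906 ≈ 0.737.
Interpolate at f ≈ 0.737 with slerp weights a = sin((1−f)δ)/sin δ ≈ 2.655, b = sin(fδ)/sin δ ≈ 3.291.
p = a·p₁ + b·p₂ ≈ (0.116, -0.201, 0.973); φ = arcsin(p_z) ≈ 76.59°, λ = atan2(p_y, p_x) ≈ -60.00°.

≈ lat 77°N, lon 60°W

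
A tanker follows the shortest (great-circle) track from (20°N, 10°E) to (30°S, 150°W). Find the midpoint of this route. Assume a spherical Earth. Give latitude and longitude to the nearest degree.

≈ (26°S, 57°W)

Write both endpoints as unit vectors p₁, p₂ with components (cos φ cos λ, cos φ sin λ, sin φ).
The central angle between the endpoints is δ = arccos(p₁·p₂) ≈ 2.781 rad (159.3°).
Interpolate at f = 1/2 with slerp weights a = sin((1−f)δ)/sin δ ≈ 2.789, b = sin(fδ)/sin δ ≈ 2.789.
p = a·p₁ + b·p₂ ≈ (0.489, -0.753, -0.441); φ = arcsin(p_z) ≈ -26.14°, λ = atan2(p_y, p_x) ≈ -56.97°.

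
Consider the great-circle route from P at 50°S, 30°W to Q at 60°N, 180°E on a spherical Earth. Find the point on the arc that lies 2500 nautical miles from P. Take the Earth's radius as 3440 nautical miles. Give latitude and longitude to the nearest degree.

≈ 17°S, 61°W

From cos δ = sin φ₁ sin φ₂ + cos φ₁ cos φ₂ cos Δλ, the central angle is δ ≈ 2.799 rad (160.3°). The total great-circle distance is δ·R ≈ 2.799 × 3440 ≈ 9627 nmi, so the target fraction is f = 2500/9627 ≈ 0.260.
Interpolate at f ≈ 0.260 with slerp weights a = sin((1−f)δ)/sin δ ≈ 2.608, b = sin(fδ)/sin δ ≈ 1.976.
p = a·p₁ + b·p₂ ≈ (0.464, -0.838, -0.287); φ = arcsin(p_z) ≈ -16.67°, λ = atan2(p_y, p_x) ≈ -61.04°.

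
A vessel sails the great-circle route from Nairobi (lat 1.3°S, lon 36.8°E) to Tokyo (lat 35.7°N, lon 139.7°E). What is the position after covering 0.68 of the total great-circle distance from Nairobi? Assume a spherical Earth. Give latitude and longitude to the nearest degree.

≈ lat 33°N, lon 100°E

Write both endpoints as unit vectors p₁, p₂ with components (cos φ cos λ, cos φ sin λ, sin φ).
The central angle between the endpoints is δ = arccos(p₁·p₂) ≈ 1.767 rad (101.2°).
Interpolate at f = 0.68 with slerp weights a = sin((1−f)δ)/sin δ ≈ 0.546, b = sin(fδ)/sin δ ≈ 0.951.
p = a·p₁ + b·p₂ ≈ (-0.152, 0.826, 0.542); φ = arcsin(p_z) ≈ 32.84°, λ = atan2(p_y, p_x) ≈ 100.40°.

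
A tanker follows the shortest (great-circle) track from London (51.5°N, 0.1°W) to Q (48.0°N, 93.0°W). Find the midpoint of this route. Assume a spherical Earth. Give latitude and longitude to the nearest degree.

Write both endpoints as unit vectors p₁, p₂ with components (cos φ cos λ, cos φ sin λ, sin φ).
The central angle between the endpoints is δ = arccos(p₁·p₂) ≈ 0.976 rad (55.9°).
Interpolate at f = 1/2 with slerp weights a = sin((1−f)δ)/sin δ ≈ 0.566, b = sin(fδ)/sin δ ≈ 0.566.
p = a·p₁ + b·p₂ ≈ (0.333, -0.379, 0.864); φ = arcsin(p_z) ≈ 59.73°, λ = atan2(p_y, p_x) ≈ -48.72°.

≈ (60°N, 49°W)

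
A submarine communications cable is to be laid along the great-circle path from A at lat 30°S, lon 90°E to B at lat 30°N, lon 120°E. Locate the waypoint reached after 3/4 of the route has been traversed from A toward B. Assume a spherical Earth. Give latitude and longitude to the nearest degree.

The haversine formula gives a central angle δ ≈ 1.160 rad (66.5°) between the endpoints.
Interpolate at f = 3/4 with slerp weights a = sin((1−f)δ)/sin δ ≈ 0.312, b = sin(fδ)/sin δ ≈ 0.834.
p = a·p₁ + b·p₂ ≈ (-0.361, 0.895, 0.261); φ = arcsin(p_z) ≈ 15.12°, λ = atan2(p_y, p_x) ≈ 111.96°.

≈ lat 15°N, lon 112°E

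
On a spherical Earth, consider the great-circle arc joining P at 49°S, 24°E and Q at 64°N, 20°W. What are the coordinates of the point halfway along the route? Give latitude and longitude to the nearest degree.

Convert each endpoint to a unit vector on the sphere (x = cos φ cos λ, y = cos φ sin λ, z = sin φ).
The central angle between the endpoints is δ = arccos(p₁·p₂) ≈ 2.062 rad (118.1°).
Interpolate at f = 1/2 with slerp weights a = sin((1−f)δ)/sin δ ≈ 0.973, b = sin(fδ)/sin δ ≈ 0.973.
p = a·p₁ + b·p₂ ≈ (0.984, 0.114, 0.140); φ = arcsin(p_z) ≈ 8.06°, λ = atan2(p_y, p_x) ≈ 6.59°.

≈ 8°N, 7°E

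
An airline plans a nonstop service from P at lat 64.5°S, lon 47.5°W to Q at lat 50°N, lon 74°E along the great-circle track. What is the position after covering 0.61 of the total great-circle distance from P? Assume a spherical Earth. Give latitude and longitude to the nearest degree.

Convert each endpoint to a unit vector on the sphere (x = cos φ cos λ, y = cos φ sin λ, z = sin φ).
The central angle between the endpoints is δ = arccos(p₁·p₂) ≈ 2.561 rad (146.7°).
Interpolate at f = 0.61 with slerp weights a = sin((1−f)δ)/sin δ ≈ 1.532, b = sin(fδ)/sin δ ≈ 1.822.
p = a·p₁ + b·p₂ ≈ (0.769, 0.640, 0.013); φ = arcsin(p_z) ≈ 0.75°, λ = atan2(p_y, p_x) ≈ 39.77°.

≈ lat 1°N, lon 40°E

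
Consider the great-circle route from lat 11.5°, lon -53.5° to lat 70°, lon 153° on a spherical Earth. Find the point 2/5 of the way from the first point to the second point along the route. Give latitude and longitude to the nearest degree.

≈ lat 49°, lon -62°

Convert each endpoint to a unit vector on the sphere (x = cos φ cos λ, y = cos φ sin λ, z = sin φ).
The central angle between the endpoints is δ = arccos(p₁·p₂) ≈ 1.684 rad (96.5°).
Interpolate at f = 2/5 with slerp weights a = sin((1−f)δ)/sin δ ≈ 0.852, b = sin(fδ)/sin δ ≈ 0.628.
p = a·p₁ + b·p₂ ≈ (0.306, -0.574, 0.760); φ = arcsin(p_z) ≈ 49.44°, λ = atan2(p_y, p_x) ≈ -61.97°.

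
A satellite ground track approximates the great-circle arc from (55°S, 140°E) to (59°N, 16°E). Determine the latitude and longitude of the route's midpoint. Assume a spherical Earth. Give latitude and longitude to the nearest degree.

Convert each endpoint to a unit vector on the sphere (x = cos φ cos λ, y = cos φ sin λ, z = sin φ).
The central angle between the endpoints is δ = arccos(p₁·p₂) ≈ 2.621 rad (150.2°).
Interpolate at f = 1/2 with slerp weights a = sin((1−f)δ)/sin δ ≈ 1.941, b = sin(fδ)/sin δ ≈ 1.941.
p = a·p₁ + b·p₂ ≈ (0.108, 0.991, 0.074); φ = arcsin(p_z) ≈ 4.23°, λ = atan2(p_y, p_x) ≈ 83.77°.

≈ (4°N, 84°E)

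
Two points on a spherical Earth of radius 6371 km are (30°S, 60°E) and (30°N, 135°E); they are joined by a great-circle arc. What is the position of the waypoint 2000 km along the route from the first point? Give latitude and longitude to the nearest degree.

≈ (19°S, 76°E)

Write both endpoints as unit vectors p₁, p₂ with components (cos φ cos λ, cos φ sin λ, sin φ).
The central angle between the endpoints is δ = arccos(p₁·p₂) ≈ 1.627 rad (93.2°). The total great-circle distance is δ·R ≈ 1.627 × 6371 ≈ 10364 km, so the target fraction is f = 2000/10364 ≈ 0.193.
Interpolate at f ≈ 0.193 with slerp weights a = sin((1−f)δ)/sin δ ≈ 0.968, b = sin(fδ)/sin δ ≈ 0.309.
p = a·p₁ + b·p₂ ≈ (0.230, 0.916, -0.330); φ = arcsin(p_z) ≈ -19.24°, λ = atan2(p_y, p_x) ≈ 75.90°.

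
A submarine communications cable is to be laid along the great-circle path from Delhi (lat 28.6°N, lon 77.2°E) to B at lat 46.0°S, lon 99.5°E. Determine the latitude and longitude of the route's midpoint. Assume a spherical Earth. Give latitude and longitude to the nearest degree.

Write both endpoints as unit vectors p₁, p₂ with components (cos φ cos λ, cos φ sin λ, sin φ).
The central angle between the endpoints is δ = arccos(p₁·p₂) ≈ 1.349 rad (77.3°).
Interpolate at f = 1/2 with slerp weights a = sin((1−f)δ)/sin δ ≈ 0.640, b = sin(fδ)/sin δ ≈ 0.640.
p = a·p₁ + b·p₂ ≈ (0.051, 0.987, -0.154); φ = arcsin(p_z) ≈ -8.86°, λ = atan2(p_y, p_x) ≈ 87.03°.

≈ lat 9°S, lon 87°E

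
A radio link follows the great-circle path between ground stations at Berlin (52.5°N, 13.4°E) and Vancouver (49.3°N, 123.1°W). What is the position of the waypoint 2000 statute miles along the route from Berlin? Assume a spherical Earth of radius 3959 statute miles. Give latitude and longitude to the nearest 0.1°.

≈ (72.5°N, 36.2°W)

From cos δ = sin φ₁ sin φ₂ + cos φ₁ cos φ₂ cos Δλ, the central angle is δ ≈ 1.252 rad (71.7°). The total great-circle distance is δ·R ≈ 1.252 × 3959 ≈ 4956 mi, so the target fraction is f = 2000/4956 ≈ 0.404.
Interpolate at f ≈ 0.404 with slerp weights a = sin((1−f)δ)/sin δ ≈ 0.715, b = sin(fδ)/sin δ ≈ 0.510.
p = a·p₁ + b·p₂ ≈ (0.242, -0.177, 0.954); φ = arcsin(p_z) ≈ 72.53°, λ = atan2(p_y, p_x) ≈ -36.25°.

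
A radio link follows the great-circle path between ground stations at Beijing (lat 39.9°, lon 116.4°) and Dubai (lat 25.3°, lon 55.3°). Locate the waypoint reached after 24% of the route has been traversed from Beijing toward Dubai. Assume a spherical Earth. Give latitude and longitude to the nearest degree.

The haversine formula gives a central angle δ ≈ 0.916 rad (52.5°) between the endpoints.
Interpolate at f = 0.24 with slerp weights a = sin((1−f)δ)/sin δ ≈ 0.808, b = sin(fδ)/sin δ ≈ 0.275.
p = a·p₁ + b·p₂ ≈ (-0.134, 0.760, 0.636); φ = arcsin(p_z) ≈ 39.50°, λ = atan2(p_y, p_x) ≈ 100.02°.

≈ lat 39°, lon 100°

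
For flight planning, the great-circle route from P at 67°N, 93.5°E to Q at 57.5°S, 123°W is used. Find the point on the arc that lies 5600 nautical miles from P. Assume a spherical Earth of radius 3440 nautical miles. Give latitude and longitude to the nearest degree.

Convert each endpoint to a unit vector on the sphere (x = cos φ cos λ, y = cos φ sin λ, z = sin φ).
The central angle between the endpoints is δ = arccos(p₁·p₂) ≈ 2.809 rad (160.9°). The total great-circle distance is δ·R ≈ 2.809 × 3440 ≈ 9662 nmi, so the target fraction is f = 5600/9662 ≈ 0.580.
Interpolate at f ≈ 0.580 with slerp weights a = sin((1−f)δ)/sin δ ≈ 2.831, b = sin(fδ)/sin δ ≈ 3.055.
p = a·p₁ + b·p₂ ≈ (-0.962, -0.273, 0.029); φ = arcsin(p_z) ≈ 1.64°, λ = atan2(p_y, p_x) ≈ -164.16°.

≈ 2°N, 164°W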